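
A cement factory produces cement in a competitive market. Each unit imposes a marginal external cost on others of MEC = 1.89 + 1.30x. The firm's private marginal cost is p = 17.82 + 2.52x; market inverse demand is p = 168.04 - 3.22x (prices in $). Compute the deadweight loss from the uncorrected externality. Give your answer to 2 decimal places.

DWL = $91.60

Market equilibrium (private): 17.82 + 2.52x = 168.04 - 3.22x → x_m = 26.1707.
Social marginal cost = private MC + MEC = 19.71 + 3.82x.
Set SMC = demand: 19.71 + 3.82x = 168.04 - 3.22x → x* = 21.0696.
The welfare-loss triangle has base |x_m − x*| and height MEC(x_m) (the vertical gap between SMC and demand is zero at x* and MEC at x_m).
DWL = ½ × 5.1011 × 35.9120 = 91.5954.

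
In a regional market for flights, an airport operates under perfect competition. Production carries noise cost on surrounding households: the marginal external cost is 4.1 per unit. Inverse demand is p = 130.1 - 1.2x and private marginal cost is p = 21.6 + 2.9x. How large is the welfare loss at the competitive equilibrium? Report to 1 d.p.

DWL = 2.1

Market equilibrium (private): 21.6 + 2.9x = 130.1 - 1.2x → x_m = 26.4634.
Social marginal cost = private MC + MEC = 25.7 + 2.9x.
Set SMC = demand: 25.7 + 2.9x = 130.1 - 1.2x → x* = 25.4634.
Between x* and x_m the wedge SMC − demand runs linearly from 0 to MEC(x_m), so the loss is a triangle.
DWL = ½ × 1.0000 × 4.1000 = 2.0500.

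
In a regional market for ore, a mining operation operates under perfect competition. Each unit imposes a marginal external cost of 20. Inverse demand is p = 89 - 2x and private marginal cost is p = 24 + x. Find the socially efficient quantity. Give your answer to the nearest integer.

x* = 15

Social marginal cost = private MC + MEC = 44 + x.
Set SMC = demand: 44 + x = 89 - 2x → x* = 15.0000.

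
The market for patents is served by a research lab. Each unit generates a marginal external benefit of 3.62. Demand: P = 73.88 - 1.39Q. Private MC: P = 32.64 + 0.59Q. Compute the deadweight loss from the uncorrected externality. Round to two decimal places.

DWL = 3.31

Market equilibrium (private): 32.64 + 0.59Q = 73.88 - 1.39Q → Q_m = 20.8283.
Social marginal cost = private MC − MEB = 29.02 + 0.59Q.
Set SMC = demand: 29.02 + 0.59Q = 73.88 - 1.39Q → Q* = 22.6566.
Between Q* and Q_m the wedge demand − SMC runs linearly from 0 to MEB(Q_m), so the loss is a triangle.
DWL = ½ × 1.8283 × 3.6200 = 3.3092.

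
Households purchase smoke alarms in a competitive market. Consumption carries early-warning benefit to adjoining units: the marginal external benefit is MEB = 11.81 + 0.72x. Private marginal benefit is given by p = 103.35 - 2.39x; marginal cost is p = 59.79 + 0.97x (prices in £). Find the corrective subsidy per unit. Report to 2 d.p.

subsidy = £26.91 per unit

Social marginal benefit = demand + MEB = 115.16 - 1.67x.
Set SMB = MC: 115.16 - 1.67x = 59.79 + 0.97x → x* = 20.9735.
The Pigouvian subsidy equals MEB at x*: 11.81 + 0.72×20.9735 = 26.9109.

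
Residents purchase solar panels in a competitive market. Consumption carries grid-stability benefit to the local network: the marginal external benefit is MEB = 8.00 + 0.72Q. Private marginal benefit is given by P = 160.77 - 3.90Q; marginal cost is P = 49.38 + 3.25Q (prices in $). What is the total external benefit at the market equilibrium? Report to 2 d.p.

$212.01

Market equilibrium (private): 49.38 + 3.25Q = 160.77 - 3.90Q → Q_m = 15.5790.
Total external benefit = ∫₀^{Q_m} (8.00 + 0.72Q) dQ = 8.00×15.5790 + ½×0.72×15.5790² = 212.0059.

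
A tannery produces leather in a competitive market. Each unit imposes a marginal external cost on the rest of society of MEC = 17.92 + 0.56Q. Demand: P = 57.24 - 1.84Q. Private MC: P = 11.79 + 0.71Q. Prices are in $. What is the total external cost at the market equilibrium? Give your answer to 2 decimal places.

Market equilibrium (private): 11.79 + 0.71Q = 57.24 - 1.84Q → Q_m = 17.8235.
Total external cost = ∫₀^{Q_m} (17.92 + 0.56Q) dQ = 17.92×17.8235 + ½×0.56×17.8235² = 408.3467.

$408.35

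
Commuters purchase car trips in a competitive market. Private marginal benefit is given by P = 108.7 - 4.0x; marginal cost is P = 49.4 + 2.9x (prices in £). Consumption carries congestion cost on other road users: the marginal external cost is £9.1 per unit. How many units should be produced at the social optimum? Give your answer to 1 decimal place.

x* = 7.3

Social marginal benefit = demand − MEC = 99.6 - 4.0x.
Set SMB = MC: 99.6 - 4.0x = 49.4 + 2.9x → x* = 7.2754.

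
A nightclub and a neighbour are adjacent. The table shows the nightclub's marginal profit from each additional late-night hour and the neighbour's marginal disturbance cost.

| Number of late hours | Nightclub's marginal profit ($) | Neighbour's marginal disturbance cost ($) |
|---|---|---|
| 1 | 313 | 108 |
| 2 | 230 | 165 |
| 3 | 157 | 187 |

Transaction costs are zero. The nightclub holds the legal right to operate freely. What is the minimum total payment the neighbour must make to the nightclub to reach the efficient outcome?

Left alone the nightclub would choose level 3 (marginal profit stays positive).
Efficient level: k* = 2 (marginal profit ≥ marginal disturbance cost through 2).
The neighbour must at least cover the nightclub's forgone profit from cutting 3→2: 157 = 157.

$157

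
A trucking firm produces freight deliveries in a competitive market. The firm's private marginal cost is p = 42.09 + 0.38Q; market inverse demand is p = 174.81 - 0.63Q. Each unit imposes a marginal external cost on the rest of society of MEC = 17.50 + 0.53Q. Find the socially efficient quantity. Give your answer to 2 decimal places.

Q* = 74.82

Social marginal cost = private MC + MEC = 59.59 + 0.91Q.
Set SMC = demand: 59.59 + 0.91Q = 174.81 - 0.63Q → Q* = 74.8182.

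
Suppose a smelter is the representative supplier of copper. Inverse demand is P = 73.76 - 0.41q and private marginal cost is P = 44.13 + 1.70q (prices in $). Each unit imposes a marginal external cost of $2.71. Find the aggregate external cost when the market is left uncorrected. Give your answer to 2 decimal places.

$38.06

Market equilibrium (private): 44.13 + 1.70q = 73.76 - 0.41q → q_m = 14.0427.
Total external cost = MEC × q_m = 2.71 × 14.0427 = 38.0557.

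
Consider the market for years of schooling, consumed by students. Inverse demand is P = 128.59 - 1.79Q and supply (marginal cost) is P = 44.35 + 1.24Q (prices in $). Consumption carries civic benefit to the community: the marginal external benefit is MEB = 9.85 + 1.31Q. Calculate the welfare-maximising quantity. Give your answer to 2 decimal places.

Q* = 54.70

Social marginal benefit = demand + MEB = 138.44 - 0.48Q.
Set SMB = MC: 138.44 - 0.48Q = 44.35 + 1.24Q → Q* = 54.7035.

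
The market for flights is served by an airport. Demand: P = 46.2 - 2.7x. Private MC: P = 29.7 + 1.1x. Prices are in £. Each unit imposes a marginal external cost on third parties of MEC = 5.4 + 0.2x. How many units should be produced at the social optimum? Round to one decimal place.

Social marginal cost = private MC + MEC = 35.1 + 1.3x.
Set SMC = demand: 35.1 + 1.3x = 46.2 - 2.7x → x* = 2.7750.

x* = 2.8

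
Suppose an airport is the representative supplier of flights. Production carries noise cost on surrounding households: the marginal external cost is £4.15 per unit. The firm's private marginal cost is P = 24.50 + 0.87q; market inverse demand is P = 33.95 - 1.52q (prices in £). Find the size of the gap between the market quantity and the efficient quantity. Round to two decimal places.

1.74 units

Market equilibrium (private): 24.50 + 0.87q = 33.95 - 1.52q → q_m = 3.9540.
Social marginal cost = private MC + MEC = 28.65 + 0.87q.
Set SMC = demand: 28.65 + 0.87q = 33.95 - 1.52q → q* = 2.2176.
Gap = |3.9540 − 2.2176| = 1.7364.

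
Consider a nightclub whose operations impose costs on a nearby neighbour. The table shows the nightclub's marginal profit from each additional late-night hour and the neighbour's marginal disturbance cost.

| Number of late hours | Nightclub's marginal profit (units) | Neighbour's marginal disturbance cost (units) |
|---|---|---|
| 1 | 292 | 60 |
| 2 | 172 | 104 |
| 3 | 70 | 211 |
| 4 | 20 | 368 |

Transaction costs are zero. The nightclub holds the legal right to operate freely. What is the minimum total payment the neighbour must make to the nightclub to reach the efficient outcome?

90

Left alone the nightclub would choose level 4 (marginal profit stays positive).
Efficient level: k* = 2 (marginal profit ≥ marginal disturbance cost through 2).
The neighbour must at least cover the nightclub's forgone profit from cutting 4→2: 70 + 20 = 90.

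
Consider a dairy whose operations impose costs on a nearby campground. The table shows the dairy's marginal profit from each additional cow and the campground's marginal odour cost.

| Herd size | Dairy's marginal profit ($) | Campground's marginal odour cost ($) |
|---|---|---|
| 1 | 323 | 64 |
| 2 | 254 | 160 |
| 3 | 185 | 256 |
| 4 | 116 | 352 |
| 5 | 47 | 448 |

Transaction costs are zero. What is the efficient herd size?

2

Bargaining reaches the level where marginal profit last exceeds marginal odour cost.
That holds through level 2 (254 ≥ 160) but not at 3 (185 < 256).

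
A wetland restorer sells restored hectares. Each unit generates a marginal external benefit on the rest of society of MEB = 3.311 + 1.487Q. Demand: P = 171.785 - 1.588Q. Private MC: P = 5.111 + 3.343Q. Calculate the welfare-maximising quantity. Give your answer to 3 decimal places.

Social marginal cost = private MC − MEB = 1.800 + 1.856Q.
Set SMC = demand: 1.800 + 1.856Q = 171.785 - 1.588Q → Q* = 49.3569.

Q* = 49.357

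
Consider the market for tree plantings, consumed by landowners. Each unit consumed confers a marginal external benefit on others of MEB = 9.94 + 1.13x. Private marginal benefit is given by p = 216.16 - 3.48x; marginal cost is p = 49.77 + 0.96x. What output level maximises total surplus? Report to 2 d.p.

Social marginal benefit = demand + MEB = 226.10 - 2.35x.
Set SMB = MC: 226.10 - 2.35x = 49.77 + 0.96x → x* = 53.2719.

x* = 53.27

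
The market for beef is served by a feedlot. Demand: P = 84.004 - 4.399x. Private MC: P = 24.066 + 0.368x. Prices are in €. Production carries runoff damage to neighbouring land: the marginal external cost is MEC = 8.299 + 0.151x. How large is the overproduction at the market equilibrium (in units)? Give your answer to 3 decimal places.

Market equilibrium (private): 24.066 + 0.368x = 84.004 - 4.399x → x_m = 12.5735.
Social marginal cost = private MC + MEC = 32.365 + 0.519x.
Set SMC = demand: 32.365 + 0.519x = 84.004 - 4.399x → x* = 10.5000.
Gap = |12.5735 − 10.5000| = 2.0735.

2.074 units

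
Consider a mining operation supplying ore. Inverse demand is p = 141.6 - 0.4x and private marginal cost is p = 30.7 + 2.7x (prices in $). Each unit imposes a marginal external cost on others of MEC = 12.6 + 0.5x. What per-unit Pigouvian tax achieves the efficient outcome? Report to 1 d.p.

tax = $26.3 per unit

Social marginal cost = private MC + MEC = 43.3 + 3.2x.
Set SMC = demand: 43.3 + 3.2x = 141.6 - 0.4x → x* = 27.3056.
The Pigouvian tax equals MEC at x*: 12.6 + 0.5×27.3056 = 26.2528.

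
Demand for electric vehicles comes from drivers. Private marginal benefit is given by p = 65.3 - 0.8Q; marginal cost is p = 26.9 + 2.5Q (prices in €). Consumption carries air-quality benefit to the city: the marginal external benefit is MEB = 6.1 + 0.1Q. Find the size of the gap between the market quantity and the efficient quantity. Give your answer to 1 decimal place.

2.3 units

Market equilibrium (private): 26.9 + 2.5Q = 65.3 - 0.8Q → Q_m = 11.6364.
Social marginal benefit = demand + MEB = 71.4 - 0.7Q.
Set SMB = MC: 71.4 - 0.7Q = 26.9 + 2.5Q → Q* = 13.9063.
Gap = |11.6364 − 13.9063| = 2.2699.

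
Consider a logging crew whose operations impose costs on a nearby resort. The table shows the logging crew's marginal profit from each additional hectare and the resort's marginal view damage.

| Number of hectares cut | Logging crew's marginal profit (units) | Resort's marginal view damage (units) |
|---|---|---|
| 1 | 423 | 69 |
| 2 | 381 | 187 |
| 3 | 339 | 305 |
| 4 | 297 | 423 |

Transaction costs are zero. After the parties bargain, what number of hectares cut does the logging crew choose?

Bargaining reaches the level where marginal profit last exceeds marginal view damage.
That holds through level 3 (339 ≥ 305) but not at 4 (297 < 423).

3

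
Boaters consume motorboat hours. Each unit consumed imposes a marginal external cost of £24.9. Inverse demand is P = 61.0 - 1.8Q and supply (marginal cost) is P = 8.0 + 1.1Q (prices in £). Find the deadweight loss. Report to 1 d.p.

Market equilibrium (private): 8.0 + 1.1Q = 61.0 - 1.8Q → Q_m = 18.2759.
Social marginal benefit = demand − MEC = 36.1 - 1.8Q.
Set SMB = MC: 36.1 - 1.8Q = 8.0 + 1.1Q → Q* = 9.6897.
Between Q* and Q_m the wedge MC − SMB runs linearly from 0 to MEC(Q_m), so the loss is a triangle.
DWL = ½ × 8.5862 × 24.9000 = 106.8982.

DWL = £106.9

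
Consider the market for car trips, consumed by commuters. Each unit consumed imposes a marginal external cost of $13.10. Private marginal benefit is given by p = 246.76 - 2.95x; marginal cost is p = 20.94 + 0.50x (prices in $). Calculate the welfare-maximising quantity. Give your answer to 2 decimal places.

x* = 61.66

Social marginal benefit = demand − MEC = 233.66 - 2.95x.
Set SMB = MC: 233.66 - 2.95x = 20.94 + 0.50x → x* = 61.6580.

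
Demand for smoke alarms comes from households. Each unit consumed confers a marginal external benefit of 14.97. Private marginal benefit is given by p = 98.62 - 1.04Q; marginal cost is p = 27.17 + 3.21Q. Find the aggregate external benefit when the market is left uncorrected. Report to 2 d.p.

Market equilibrium (private): 27.17 + 3.21Q = 98.62 - 1.04Q → Q_m = 16.8118.
Total external benefit = MEB × Q_m = 14.97 × 16.8118 = 251.6726.

251.67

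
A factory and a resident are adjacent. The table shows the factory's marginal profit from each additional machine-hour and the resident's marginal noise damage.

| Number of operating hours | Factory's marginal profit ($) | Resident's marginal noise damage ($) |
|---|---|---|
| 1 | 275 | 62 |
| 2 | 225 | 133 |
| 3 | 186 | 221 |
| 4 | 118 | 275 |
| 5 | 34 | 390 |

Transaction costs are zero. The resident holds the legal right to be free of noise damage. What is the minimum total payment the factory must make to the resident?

Efficient level: marginal profit ≥ marginal noise damage through level 2, so k* = 2.
With the resident holding the right, the factory must at least compensate total damage at k*: 62 + 133 = 195.

$195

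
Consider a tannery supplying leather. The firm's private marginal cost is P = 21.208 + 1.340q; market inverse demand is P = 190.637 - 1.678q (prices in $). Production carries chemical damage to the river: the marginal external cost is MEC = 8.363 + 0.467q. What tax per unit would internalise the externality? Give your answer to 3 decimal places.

tax = $29.946 per unit

Social marginal cost = private MC + MEC = 29.571 + 1.807q.
Set SMC = demand: 29.571 + 1.807q = 190.637 - 1.678q → q* = 46.2169.
The Pigouvian tax equals MEC at q*: 8.363 + 0.467×46.2169 = 29.9463.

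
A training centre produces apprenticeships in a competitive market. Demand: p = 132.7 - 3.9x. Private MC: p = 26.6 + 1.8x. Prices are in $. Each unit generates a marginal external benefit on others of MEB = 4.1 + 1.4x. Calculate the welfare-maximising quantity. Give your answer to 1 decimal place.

x* = 25.6

Social marginal cost = private MC − MEB = 22.5 + 0.4x.
Set SMC = demand: 22.5 + 0.4x = 132.7 - 3.9x → x* = 25.6279.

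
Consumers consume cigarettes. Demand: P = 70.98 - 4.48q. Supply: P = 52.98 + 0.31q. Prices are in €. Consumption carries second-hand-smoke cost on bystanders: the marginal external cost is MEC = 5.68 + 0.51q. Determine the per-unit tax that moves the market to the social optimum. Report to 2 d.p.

tax = €6.87 per unit

Social marginal benefit = demand − MEC = 65.30 - 4.99q.
Set SMB = MC: 65.30 - 4.99q = 52.98 + 0.31q → q* = 2.3245.
The Pigouvian tax equals MEC at q*: 5.68 + 0.51×2.3245 = 6.8655.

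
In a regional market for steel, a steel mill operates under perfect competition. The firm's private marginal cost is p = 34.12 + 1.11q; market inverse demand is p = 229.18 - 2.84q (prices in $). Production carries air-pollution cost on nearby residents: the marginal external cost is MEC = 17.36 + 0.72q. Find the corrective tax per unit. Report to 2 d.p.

Social marginal cost = private MC + MEC = 51.48 + 1.83q.
Set SMC = demand: 51.48 + 1.83q = 229.18 - 2.84q → q* = 38.0514.
The Pigouvian tax equals MEC at q*: 17.36 + 0.72×38.0514 = 44.7570.

tax = $44.76 per unit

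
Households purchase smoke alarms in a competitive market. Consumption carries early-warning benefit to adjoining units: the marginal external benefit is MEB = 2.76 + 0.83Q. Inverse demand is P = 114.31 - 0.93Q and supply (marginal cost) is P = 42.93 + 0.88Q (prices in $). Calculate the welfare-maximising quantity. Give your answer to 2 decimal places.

Q* = 75.65

Social marginal benefit = demand + MEB = 117.07 - 0.10Q.
Set SMB = MC: 117.07 - 0.10Q = 42.93 + 0.88Q → Q* = 75.6531.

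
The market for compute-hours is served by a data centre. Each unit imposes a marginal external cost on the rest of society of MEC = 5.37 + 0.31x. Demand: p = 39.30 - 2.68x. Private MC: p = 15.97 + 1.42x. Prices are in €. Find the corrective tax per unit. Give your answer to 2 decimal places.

Social marginal cost = private MC + MEC = 21.34 + 1.73x.
Set SMC = demand: 21.34 + 1.73x = 39.30 - 2.68x → x* = 4.0726.
The Pigouvian tax equals MEC at x*: 5.37 + 0.31×4.0726 = 6.6325.

tax = €6.63 per unit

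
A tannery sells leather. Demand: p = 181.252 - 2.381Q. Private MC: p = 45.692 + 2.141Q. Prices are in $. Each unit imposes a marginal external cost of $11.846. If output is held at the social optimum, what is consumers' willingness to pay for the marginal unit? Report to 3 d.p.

P = $116.112

Social marginal cost = private MC + MEC = 57.538 + 2.141Q.
Set SMC = demand: 57.538 + 2.141Q = 181.252 - 2.381Q → Q* = 27.3582.
Consumer price on the demand curve at Q*: 181.252 − 2.381×27.3582 = 116.1121.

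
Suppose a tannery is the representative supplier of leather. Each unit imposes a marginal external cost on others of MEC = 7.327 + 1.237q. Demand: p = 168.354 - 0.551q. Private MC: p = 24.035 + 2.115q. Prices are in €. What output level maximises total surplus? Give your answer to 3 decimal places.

q* = 35.099

Social marginal cost = private MC + MEC = 31.362 + 3.352q.
Set SMC = demand: 31.362 + 3.352q = 168.354 - 0.551q → q* = 35.0992.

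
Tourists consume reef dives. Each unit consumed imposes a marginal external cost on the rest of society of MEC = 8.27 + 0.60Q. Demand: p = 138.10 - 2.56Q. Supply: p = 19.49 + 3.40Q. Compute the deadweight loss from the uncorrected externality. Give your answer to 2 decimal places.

DWL = 31.13

Market equilibrium (private): 19.49 + 3.40Q = 138.10 - 2.56Q → Q_m = 19.9010.
Social marginal benefit = demand − MEC = 129.83 - 3.16Q.
Set SMB = MC: 129.83 - 3.16Q = 19.49 + 3.40Q → Q* = 16.8201.
The welfare-loss triangle has base |Q_m − Q*| and height MEC(Q_m) (the vertical gap between SMB and MC is zero at Q* and MEC at Q_m).
DWL = ½ × 3.0809 × 20.2106 = 31.1334.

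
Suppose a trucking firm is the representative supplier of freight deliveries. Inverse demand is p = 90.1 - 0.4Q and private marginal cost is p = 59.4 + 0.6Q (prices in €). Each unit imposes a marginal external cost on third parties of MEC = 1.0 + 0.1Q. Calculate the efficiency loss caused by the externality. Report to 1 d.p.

Market equilibrium (private): 59.4 + 0.6Q = 90.1 - 0.4Q → Q_m = 30.7000.
Social marginal cost = private MC + MEC = 60.4 + 0.7Q.
Set SMC = demand: 60.4 + 0.7Q = 90.1 - 0.4Q → Q* = 27.0000.
The loss is the area between SMC and demand from Q* to Q_m; with linear curves that's a triangle of height MEC(Q_m).
DWL = ½ × 3.7000 × 4.0700 = 7.5295.

DWL = €7.5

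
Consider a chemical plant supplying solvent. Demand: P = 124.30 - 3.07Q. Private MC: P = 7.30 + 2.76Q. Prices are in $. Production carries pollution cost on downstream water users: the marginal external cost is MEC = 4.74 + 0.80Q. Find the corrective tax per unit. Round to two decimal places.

tax = $18.29 per unit

Social marginal cost = private MC + MEC = 12.04 + 3.56Q.
Set SMC = demand: 12.04 + 3.56Q = 124.30 - 3.07Q → Q* = 16.9321.
The Pigouvian tax equals MEC at Q*: 4.74 + 0.80×16.9321 = 18.2857.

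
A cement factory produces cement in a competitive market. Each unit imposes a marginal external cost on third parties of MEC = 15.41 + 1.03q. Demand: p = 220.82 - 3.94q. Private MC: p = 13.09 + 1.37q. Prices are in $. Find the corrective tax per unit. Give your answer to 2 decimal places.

tax = $46.65 per unit

Social marginal cost = private MC + MEC = 28.50 + 2.40q.
Set SMC = demand: 28.50 + 2.40q = 220.82 - 3.94q → q* = 30.3344.
The Pigouvian tax equals MEC at q*: 15.41 + 1.03×30.3344 = 46.6544.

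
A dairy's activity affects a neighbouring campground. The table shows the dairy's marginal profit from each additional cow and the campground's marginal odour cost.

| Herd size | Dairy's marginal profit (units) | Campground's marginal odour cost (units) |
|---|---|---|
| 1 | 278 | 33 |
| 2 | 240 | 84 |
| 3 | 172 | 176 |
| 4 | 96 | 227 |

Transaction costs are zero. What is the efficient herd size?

2

Bargaining reaches the level where marginal profit last exceeds marginal odour cost.
That holds through level 2 (240 ≥ 84) but not at 3 (172 < 176).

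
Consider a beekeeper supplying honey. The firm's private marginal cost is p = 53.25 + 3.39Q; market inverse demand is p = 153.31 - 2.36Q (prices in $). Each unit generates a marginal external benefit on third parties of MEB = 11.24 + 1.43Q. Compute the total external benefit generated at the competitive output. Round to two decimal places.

Market equilibrium (private): 53.25 + 3.39Q = 153.31 - 2.36Q → Q_m = 17.4017.
Total external benefit = ∫₀^{Q_m} (11.24 + 1.43Q) dQ = 11.24×17.4017 + ½×1.43×17.4017² = 412.1108.

$412.11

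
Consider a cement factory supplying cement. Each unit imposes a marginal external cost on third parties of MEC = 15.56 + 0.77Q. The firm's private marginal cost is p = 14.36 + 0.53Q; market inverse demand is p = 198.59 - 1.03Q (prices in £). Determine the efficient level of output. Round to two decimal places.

Social marginal cost = private MC + MEC = 29.92 + 1.30Q.
Set SMC = demand: 29.92 + 1.30Q = 198.59 - 1.03Q → Q* = 72.3906.

Q* = 72.39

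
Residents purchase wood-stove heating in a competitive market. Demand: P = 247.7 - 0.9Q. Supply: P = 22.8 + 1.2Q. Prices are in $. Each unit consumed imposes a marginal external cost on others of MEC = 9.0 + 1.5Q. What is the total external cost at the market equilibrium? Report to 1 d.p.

Market equilibrium (private): 22.8 + 1.2Q = 247.7 - 0.9Q → Q_m = 107.0952.
Total external cost = ∫₀^{Q_m} (9.0 + 1.5Q) dQ = 9.0×107.0952 + ½×1.5×107.0952² = 9565.8932.

$9565.9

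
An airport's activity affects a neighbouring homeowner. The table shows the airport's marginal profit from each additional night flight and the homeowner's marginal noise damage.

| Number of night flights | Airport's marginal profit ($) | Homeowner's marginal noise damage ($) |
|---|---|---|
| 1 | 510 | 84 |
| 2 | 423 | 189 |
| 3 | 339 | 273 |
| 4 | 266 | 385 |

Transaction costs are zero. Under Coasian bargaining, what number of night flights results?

Bargaining reaches the level where marginal profit last exceeds marginal noise damage.
That holds through level 3 (339 ≥ 273) but not at 4 (266 < 385).

3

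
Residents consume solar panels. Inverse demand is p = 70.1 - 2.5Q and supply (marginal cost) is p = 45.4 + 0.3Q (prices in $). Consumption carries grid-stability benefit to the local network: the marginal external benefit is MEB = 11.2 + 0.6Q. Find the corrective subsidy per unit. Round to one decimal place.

subsidy = $21.0 per unit

Social marginal benefit = demand + MEB = 81.3 - 1.9Q.
Set SMB = MC: 81.3 - 1.9Q = 45.4 + 0.3Q → Q* = 16.3182.
The Pigouvian subsidy equals MEB at Q*: 11.2 + 0.6×16.3182 = 20.9909.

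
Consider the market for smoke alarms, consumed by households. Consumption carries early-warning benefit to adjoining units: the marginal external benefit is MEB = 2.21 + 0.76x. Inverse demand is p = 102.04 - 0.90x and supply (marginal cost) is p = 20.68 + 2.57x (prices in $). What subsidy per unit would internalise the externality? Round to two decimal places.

Social marginal benefit = demand + MEB = 104.25 - 0.14x.
Set SMB = MC: 104.25 - 0.14x = 20.68 + 2.57x → x* = 30.8376.
The Pigouvian subsidy equals MEB at x*: 2.21 + 0.76×30.8376 = 25.6466.

subsidy = $25.65 per unit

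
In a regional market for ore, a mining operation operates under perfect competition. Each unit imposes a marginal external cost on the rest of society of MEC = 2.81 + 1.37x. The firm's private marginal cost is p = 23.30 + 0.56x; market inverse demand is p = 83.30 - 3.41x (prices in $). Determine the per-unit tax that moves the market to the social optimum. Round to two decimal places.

tax = $17.48 per unit

Social marginal cost = private MC + MEC = 26.11 + 1.93x.
Set SMC = demand: 26.11 + 1.93x = 83.30 - 3.41x → x* = 10.7097.
The Pigouvian tax equals MEC at x*: 2.81 + 1.37×10.7097 = 17.4823.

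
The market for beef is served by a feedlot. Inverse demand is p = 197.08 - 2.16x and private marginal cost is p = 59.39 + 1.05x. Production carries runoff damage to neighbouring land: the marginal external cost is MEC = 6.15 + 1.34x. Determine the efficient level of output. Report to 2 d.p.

Social marginal cost = private MC + MEC = 65.54 + 2.39x.
Set SMC = demand: 65.54 + 2.39x = 197.08 - 2.16x → x* = 28.9099.

x* = 28.91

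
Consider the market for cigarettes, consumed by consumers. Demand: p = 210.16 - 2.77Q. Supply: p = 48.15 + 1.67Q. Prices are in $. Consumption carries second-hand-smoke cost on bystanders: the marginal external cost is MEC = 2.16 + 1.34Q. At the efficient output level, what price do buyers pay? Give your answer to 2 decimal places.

P = $133.55

Social marginal benefit = demand − MEC = 208.00 - 4.11Q.
Set SMB = MC: 208.00 - 4.11Q = 48.15 + 1.67Q → Q* = 27.6557.
Consumer price on the demand curve at Q*: 210.16 − 2.77×27.6557 = 133.5537.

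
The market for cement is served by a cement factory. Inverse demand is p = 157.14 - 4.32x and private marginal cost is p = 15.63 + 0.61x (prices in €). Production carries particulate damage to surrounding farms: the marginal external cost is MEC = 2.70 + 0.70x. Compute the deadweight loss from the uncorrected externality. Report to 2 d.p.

Market equilibrium (private): 15.63 + 0.61x = 157.14 - 4.32x → x_m = 28.7039.
Social marginal cost = private MC + MEC = 18.33 + 1.31x.
Set SMC = demand: 18.33 + 1.31x = 157.14 - 4.32x → x* = 24.6554.
The welfare-loss triangle has base |x_m − x*| and height MEC(x_m) (the vertical gap between SMC and demand is zero at x* and MEC at x_m).
DWL = ½ × 4.0485 × 22.7927 = 46.1381.

DWL = €46.14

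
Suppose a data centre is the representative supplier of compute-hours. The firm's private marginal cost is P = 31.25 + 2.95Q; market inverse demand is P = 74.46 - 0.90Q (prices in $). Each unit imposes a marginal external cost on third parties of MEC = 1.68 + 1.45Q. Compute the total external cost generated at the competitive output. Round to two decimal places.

Market equilibrium (private): 31.25 + 2.95Q = 74.46 - 0.90Q → Q_m = 11.2234.
Total external cost = ∫₀^{Q_m} (1.68 + 1.45Q) dQ = 1.68×11.2234 + ½×1.45×11.2234² = 110.1797.

$110.18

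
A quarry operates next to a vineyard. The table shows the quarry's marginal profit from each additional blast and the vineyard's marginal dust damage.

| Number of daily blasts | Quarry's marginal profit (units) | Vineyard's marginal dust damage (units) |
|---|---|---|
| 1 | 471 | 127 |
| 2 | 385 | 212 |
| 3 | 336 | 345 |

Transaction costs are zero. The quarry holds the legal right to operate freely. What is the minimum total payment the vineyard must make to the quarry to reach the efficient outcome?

336

Left alone the quarry would choose level 3 (marginal profit stays positive).
Efficient level: k* = 2 (marginal profit ≥ marginal dust damage through 2).
The vineyard must at least cover the quarry's forgone profit from cutting 3→2: 336 = 336.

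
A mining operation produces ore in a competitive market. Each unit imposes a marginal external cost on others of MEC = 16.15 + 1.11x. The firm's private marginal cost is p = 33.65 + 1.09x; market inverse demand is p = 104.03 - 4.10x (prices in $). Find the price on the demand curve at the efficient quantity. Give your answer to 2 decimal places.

P = $68.74

Social marginal cost = private MC + MEC = 49.80 + 2.20x.
Set SMC = demand: 49.80 + 2.20x = 104.03 - 4.10x → x* = 8.6079.
Consumer price on the demand curve at x*: 104.03 − 4.10×8.6079 = 68.7376.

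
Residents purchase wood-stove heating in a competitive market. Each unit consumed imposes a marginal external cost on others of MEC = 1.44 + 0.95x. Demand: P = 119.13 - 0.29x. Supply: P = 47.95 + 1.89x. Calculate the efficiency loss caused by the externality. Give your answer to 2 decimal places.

DWL = 168.30

Market equilibrium (private): 47.95 + 1.89x = 119.13 - 0.29x → x_m = 32.6514.
Social marginal benefit = demand − MEC = 117.69 - 1.24x.
Set SMB = MC: 117.69 - 1.24x = 47.95 + 1.89x → x* = 22.2812.
The welfare-loss triangle has base |x_m − x*| and height MEC(x_m) (the vertical gap between SMB and MC is zero at x* and MEC at x_m).
DWL = ½ × 10.3702 × 32.4588 = 168.3021.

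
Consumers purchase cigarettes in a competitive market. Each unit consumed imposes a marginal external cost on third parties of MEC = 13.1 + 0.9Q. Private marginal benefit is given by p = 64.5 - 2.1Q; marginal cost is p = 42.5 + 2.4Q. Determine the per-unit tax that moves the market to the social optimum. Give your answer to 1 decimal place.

Social marginal benefit = demand − MEC = 51.4 - 3.0Q.
Set SMB = MC: 51.4 - 3.0Q = 42.5 + 2.4Q → Q* = 1.6481.
The Pigouvian tax equals MEC at Q*: 13.1 + 0.9×1.6481 = 14.5833.

tax = 14.6 per unit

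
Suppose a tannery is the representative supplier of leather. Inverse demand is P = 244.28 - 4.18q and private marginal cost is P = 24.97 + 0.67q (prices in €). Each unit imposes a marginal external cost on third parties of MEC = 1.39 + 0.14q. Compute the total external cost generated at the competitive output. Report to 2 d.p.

Market equilibrium (private): 24.97 + 0.67q = 244.28 - 4.18q → q_m = 45.2186.
Total external cost = ∫₀^{q_m} (1.39 + 0.14q) dq = 1.39×45.2186 + ½×0.14×45.2186² = 205.9844.

€205.98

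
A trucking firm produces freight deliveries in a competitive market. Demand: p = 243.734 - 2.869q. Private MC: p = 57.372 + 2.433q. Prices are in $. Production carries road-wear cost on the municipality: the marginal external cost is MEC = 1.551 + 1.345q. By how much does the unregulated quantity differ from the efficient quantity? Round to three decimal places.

7.346 units

Market equilibrium (private): 57.372 + 2.433q = 243.734 - 2.869q → q_m = 35.1494.
Social marginal cost = private MC + MEC = 58.923 + 3.778q.
Set SMC = demand: 58.923 + 3.778q = 243.734 - 2.869q → q* = 27.8037.
Gap = |35.1494 − 27.8037| = 7.3457.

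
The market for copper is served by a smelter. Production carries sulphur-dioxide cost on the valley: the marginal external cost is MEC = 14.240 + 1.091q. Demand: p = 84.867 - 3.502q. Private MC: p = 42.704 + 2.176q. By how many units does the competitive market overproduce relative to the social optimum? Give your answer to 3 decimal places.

3.301 units

Market equilibrium (private): 42.704 + 2.176q = 84.867 - 3.502q → q_m = 7.4257.
Social marginal cost = private MC + MEC = 56.944 + 3.267q.
Set SMC = demand: 56.944 + 3.267q = 84.867 - 3.502q → q* = 4.1251.
Gap = |7.4257 − 4.1251| = 3.3006.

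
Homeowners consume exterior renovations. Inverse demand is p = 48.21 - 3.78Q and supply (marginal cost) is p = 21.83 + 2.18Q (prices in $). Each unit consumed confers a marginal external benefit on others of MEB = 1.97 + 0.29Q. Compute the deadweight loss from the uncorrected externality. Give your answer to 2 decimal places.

DWL = $0.93

Market equilibrium (private): 21.83 + 2.18Q = 48.21 - 3.78Q → Q_m = 4.4262.
Social marginal benefit = demand + MEB = 50.18 - 3.49Q.
Set SMB = MC: 50.18 - 3.49Q = 21.83 + 2.18Q → Q* = 5.0000.
Height of the DWL triangle at Q_m is SMB(Q_m) − MC(Q_m) = MEB(Q_m) = 3.2536.
DWL = ½ × 0.5738 × 3.2536 = 0.9335.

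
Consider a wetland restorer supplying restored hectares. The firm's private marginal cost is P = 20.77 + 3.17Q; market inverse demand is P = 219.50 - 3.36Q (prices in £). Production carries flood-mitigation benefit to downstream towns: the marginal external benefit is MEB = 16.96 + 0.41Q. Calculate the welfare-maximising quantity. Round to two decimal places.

Social marginal cost = private MC − MEB = 3.81 + 2.76Q.
Set SMC = demand: 3.81 + 2.76Q = 219.50 - 3.36Q → Q* = 35.2435.

Q* = 35.24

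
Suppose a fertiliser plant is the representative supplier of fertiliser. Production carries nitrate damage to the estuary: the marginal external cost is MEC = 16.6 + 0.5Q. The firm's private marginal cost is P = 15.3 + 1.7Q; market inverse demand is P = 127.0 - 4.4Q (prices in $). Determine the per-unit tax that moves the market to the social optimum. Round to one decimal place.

tax = $23.8 per unit

Social marginal cost = private MC + MEC = 31.9 + 2.2Q.
Set SMC = demand: 31.9 + 2.2Q = 127.0 - 4.4Q → Q* = 14.4091.
The Pigouvian tax equals MEC at Q*: 16.6 + 0.5×14.4091 = 23.8046.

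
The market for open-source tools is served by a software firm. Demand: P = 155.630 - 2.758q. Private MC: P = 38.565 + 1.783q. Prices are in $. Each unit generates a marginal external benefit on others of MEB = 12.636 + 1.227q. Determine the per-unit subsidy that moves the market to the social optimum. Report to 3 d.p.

Social marginal cost = private MC − MEB = 25.929 + 0.556q.
Set SMC = demand: 25.929 + 0.556q = 155.630 - 2.758q → q* = 39.1373.
The Pigouvian subsidy equals MEB at q*: 12.636 + 1.227×39.1373 = 60.6575.

subsidy = $60.657 per unit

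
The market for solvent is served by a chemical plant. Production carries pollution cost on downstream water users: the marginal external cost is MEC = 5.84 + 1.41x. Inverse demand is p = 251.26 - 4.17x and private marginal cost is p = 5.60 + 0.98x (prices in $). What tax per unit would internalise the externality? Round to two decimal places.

Social marginal cost = private MC + MEC = 11.44 + 2.39x.
Set SMC = demand: 11.44 + 2.39x = 251.26 - 4.17x → x* = 36.5579.
The Pigouvian tax equals MEC at x*: 5.84 + 1.41×36.5579 = 57.3866.

tax = $57.39 per unit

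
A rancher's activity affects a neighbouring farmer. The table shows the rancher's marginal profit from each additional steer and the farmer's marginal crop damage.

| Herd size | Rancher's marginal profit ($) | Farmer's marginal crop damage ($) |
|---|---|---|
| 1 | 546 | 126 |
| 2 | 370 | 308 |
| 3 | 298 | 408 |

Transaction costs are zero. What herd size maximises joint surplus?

Bargaining reaches the level where marginal profit last exceeds marginal crop damage.
That holds through level 2 (370 ≥ 308) but not at 3 (298 < 408).

2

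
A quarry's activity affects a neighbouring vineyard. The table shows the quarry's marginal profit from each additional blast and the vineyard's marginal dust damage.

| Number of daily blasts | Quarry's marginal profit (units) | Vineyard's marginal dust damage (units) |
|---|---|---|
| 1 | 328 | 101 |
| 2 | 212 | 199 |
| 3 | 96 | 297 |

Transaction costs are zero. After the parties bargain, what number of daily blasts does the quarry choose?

Bargaining reaches the level where marginal profit last exceeds marginal dust damage.
That holds through level 2 (212 ≥ 199) but not at 3 (96 < 297).

2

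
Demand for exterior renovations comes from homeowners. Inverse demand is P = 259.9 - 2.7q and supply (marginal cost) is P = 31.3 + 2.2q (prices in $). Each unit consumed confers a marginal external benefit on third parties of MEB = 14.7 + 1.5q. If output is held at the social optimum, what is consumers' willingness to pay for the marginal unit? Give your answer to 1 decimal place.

Social marginal benefit = demand + MEB = 274.6 - 1.2q.
Set SMB = MC: 274.6 - 1.2q = 31.3 + 2.2q → q* = 71.5588.
Consumer price on the demand curve at q*: 259.9 − 2.7×71.5588 = 66.6912.

P = $66.7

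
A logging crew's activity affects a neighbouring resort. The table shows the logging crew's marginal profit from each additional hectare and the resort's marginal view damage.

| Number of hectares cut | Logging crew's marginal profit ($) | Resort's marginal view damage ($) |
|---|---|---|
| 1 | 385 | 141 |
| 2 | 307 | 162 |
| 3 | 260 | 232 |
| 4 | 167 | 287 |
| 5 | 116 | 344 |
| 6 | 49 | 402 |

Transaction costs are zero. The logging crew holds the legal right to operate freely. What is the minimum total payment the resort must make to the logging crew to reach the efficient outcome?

$332

Left alone the logging crew would choose level 6 (marginal profit stays positive).
Efficient level: k* = 3 (marginal profit ≥ marginal view damage through 3).
The resort must at least cover the logging crew's forgone profit from cutting 6→3: 167 + 116 + 49 = 332.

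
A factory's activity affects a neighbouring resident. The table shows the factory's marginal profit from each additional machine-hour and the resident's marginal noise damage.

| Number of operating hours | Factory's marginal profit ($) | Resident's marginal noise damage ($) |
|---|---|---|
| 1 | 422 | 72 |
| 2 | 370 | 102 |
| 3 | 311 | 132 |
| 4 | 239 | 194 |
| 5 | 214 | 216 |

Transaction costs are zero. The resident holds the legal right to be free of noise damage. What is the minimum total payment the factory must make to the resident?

Efficient level: marginal profit ≥ marginal noise damage through level 4, so k* = 4.
With the resident holding the right, the factory must at least compensate total damage at k*: 72 + 102 + 132 + 194 = 500.

$500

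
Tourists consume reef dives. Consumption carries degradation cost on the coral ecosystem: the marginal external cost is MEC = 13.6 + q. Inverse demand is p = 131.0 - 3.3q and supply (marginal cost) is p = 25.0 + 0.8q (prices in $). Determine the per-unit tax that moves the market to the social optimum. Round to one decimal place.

Social marginal benefit = demand − MEC = 117.4 - 4.3q.
Set SMB = MC: 117.4 - 4.3q = 25.0 + 0.8q → q* = 18.1176.
The Pigouvian tax equals MEC at q*: 13.6 + 1.0×18.1176 = 31.7176.

tax = $31.7 per unit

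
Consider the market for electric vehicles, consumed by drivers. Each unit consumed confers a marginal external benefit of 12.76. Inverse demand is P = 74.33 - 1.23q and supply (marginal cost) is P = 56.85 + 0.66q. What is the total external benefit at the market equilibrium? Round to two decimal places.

Market equilibrium (private): 56.85 + 0.66q = 74.33 - 1.23q → q_m = 9.2487.
Total external benefit = MEB × q_m = 12.76 × 9.2487 = 118.0134.

118.01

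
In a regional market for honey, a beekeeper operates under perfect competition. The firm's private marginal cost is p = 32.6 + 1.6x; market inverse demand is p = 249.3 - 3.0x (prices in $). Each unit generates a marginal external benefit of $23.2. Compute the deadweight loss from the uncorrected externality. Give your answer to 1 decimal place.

DWL = $58.5

Market equilibrium (private): 32.6 + 1.6x = 249.3 - 3.0x → x_m = 47.1087.
Social marginal cost = private MC − MEB = 9.4 + 1.6x.
Set SMC = demand: 9.4 + 1.6x = 249.3 - 3.0x → x* = 52.1522.
The loss is the area between SMC and demand from x* to x_m; with linear curves that's a triangle of height MEB(x_m).
DWL = ½ × 5.0435 × 23.2000 = 58.5046.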